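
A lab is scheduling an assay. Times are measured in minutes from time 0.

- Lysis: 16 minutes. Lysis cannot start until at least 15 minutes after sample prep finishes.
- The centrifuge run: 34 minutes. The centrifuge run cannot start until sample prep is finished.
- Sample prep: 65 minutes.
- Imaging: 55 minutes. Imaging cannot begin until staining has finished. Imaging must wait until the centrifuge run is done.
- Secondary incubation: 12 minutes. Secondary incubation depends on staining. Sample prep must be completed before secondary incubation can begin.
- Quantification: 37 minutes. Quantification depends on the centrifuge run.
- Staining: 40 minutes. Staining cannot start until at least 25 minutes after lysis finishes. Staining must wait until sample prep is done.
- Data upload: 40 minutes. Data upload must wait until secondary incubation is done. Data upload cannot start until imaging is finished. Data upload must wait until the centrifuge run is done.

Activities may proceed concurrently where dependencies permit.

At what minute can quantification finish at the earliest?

Nothing blocks sample prep, so it runs from minute 0 to minute 65.
The centrifuge run waits on sample prep (finishes minute 65), so it starts at minute 65 and finishes at 65 + 34 = minute 99.
Quantification cannot begin until the centrifuge run (finishes minute 99). It runs from minute 99 to 99 + 37 = minute 136.

136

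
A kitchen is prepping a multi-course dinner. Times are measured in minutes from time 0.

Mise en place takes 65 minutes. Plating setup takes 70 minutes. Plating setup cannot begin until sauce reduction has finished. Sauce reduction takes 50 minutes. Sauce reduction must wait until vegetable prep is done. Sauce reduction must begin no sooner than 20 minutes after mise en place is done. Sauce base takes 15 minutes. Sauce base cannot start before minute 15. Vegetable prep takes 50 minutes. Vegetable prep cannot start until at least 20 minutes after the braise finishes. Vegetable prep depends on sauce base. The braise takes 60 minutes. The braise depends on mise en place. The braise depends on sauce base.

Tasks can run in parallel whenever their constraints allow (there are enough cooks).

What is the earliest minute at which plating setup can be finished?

315

Sauce base waits on its own release at minute 15, so it starts at minute 15 and finishes at 15 + 15 = minute 30.
Nothing blocks mise en place, so it runs from minute 0 to minute 65.
For the braise: mise en place (finishes minute 65); sauce base (finishes minute 30). Taking the maximum gives a start of minute 65, and it finishes at 65 + 60 = minute 125.
Vegetable prep has to wait for the braise (finishes minute 125, plus 20-minute gap → minute 145); sauce base (finishes minute 30). The latest of these is minute 145, so vegetable prep runs minute 145 to 145 + 50 = minute 195.
Sauce reduction needs all of vegetable prep (finishes minute 195); mise en place (finishes minute 65, plus 20-minute gap → minute 85). That puts its earliest start at minute 195; it finishes at 195 + 50 = minute 245.
Plating setup cannot begin until sauce reduction (finishes minute 245). It runs from minute 245 to 245 + 70 = minute 315.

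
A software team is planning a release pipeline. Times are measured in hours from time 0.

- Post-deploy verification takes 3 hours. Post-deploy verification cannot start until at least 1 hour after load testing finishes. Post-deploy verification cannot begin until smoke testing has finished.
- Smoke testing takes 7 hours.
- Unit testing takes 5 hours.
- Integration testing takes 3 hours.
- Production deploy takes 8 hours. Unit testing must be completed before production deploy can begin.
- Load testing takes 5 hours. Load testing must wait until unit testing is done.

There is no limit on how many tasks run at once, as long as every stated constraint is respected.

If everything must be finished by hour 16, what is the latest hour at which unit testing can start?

2

Post-deploy verification must finish by hour 16; it takes 3 hours, so it must start by 16 − 3 = hour 13.
Load testing must finish before post-deploy verification (must start by hour 13, minus 1-hour gap → hour 12). With a 5-hour duration, load testing must start by 12 − 5 = hour 7.
Production deploy must finish by hour 16; it takes 8 hours, so it must start by 16 − 8 = hour 8.
For unit testing: load testing (must start by hour 7); production deploy (must start by hour 8). The most restrictive is hour 7; with a 5-hour duration, unit testing must start by hour 2.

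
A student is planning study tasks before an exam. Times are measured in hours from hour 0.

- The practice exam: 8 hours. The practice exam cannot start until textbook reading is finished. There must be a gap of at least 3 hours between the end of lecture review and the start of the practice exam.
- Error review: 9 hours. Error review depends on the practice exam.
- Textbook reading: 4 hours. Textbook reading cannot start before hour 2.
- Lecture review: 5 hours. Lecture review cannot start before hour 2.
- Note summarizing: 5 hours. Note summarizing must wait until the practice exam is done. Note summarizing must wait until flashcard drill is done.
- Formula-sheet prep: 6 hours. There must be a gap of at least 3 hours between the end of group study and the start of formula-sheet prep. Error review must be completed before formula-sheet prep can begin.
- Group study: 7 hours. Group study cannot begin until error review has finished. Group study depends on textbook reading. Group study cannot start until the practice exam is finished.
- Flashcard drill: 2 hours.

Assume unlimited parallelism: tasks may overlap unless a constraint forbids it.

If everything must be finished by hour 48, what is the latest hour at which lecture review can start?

To finish by hour 48, formula-sheet prep (duration 6) must start no later than hour 42.
Group study feeds into formula-sheet prep (must start by hour 42, minus 3-hour gap → hour 39); so group study must finish by hour 39 and therefore start by hour 32.
Error review has several dependents: group study (must start by hour 32); formula-sheet prep (must start by hour 42). The earliest of those limits is hour 32, so error review must start by 32 − 9 = hour 23.
Note summarizing must finish by hour 48; it takes 5 hours, so it must start by 48 − 5 = hour 43.
For the practice exam: error review (must start by hour 23); group study (must start by hour 32); note summarizing (must start by hour 43). The most restrictive is hour 23; with an 8-hour duration, the practice exam must start by hour 15.
Lecture review has to be done before the practice exam (must start by hour 15, minus 3-hour gap → hour 12). That means finishing by hour 12, i.e. starting by 12 − 5 = hour 7.

7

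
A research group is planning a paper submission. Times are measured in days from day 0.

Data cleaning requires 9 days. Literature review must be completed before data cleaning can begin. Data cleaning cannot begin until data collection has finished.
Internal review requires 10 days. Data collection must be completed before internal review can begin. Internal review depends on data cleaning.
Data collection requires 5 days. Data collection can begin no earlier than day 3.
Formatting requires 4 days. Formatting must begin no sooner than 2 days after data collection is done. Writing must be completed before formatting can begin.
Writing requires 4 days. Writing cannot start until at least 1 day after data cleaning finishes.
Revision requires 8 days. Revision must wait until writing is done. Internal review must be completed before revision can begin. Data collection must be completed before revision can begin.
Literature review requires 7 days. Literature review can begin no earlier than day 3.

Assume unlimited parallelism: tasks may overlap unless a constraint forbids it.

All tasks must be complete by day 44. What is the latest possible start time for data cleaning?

Nothing follows revision; the deadline of day 44 is its only limit. It must start by 44 − 8 = day 36.
Nothing follows formatting; the deadline of day 44 is its only limit. It must start by 44 − 4 = day 40.
Writing must finish in time for revision (must start by day 36); formatting (must start by day 40). The tightest is day 36, so writing must start by 36 − 4 = day 32.
Internal review has to be done before revision (must start by day 36). That means finishing by day 36, i.e. starting by 36 − 10 = day 26.
Data cleaning feeds writing (must start by day 32, minus 1-day gap → day 31); internal review (must start by day 26). Taking the minimum, data cleaning must finish by day 26 and start by 26 − 9 = day 17.

17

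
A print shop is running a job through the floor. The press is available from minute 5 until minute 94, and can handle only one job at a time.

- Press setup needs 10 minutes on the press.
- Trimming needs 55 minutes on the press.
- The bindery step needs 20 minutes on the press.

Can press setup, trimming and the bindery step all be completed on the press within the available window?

The press window is 94 − 5 = 89 minutes.
Running back to back, the jobs need 10 + 55 + 20 = 85 minutes on the press.
Since 85 ≤ 89, they fit within the window.

Yes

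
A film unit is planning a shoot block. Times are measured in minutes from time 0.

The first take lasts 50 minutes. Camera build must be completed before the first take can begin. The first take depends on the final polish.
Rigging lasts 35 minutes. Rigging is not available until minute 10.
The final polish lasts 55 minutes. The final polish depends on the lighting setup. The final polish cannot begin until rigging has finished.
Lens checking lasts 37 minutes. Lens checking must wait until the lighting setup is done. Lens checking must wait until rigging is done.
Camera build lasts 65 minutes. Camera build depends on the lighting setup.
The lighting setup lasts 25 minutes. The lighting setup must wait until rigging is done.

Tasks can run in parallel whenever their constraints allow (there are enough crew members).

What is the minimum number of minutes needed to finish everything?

185

After its own release at minute 10, rigging can start at minute 10 and finishes at minute 45.
The lighting setup cannot begin until rigging (finishes minute 45). It runs from minute 45 to 45 + 25 = minute 70.
The final polish has to wait for the lighting setup (finishes minute 70); rigging (finishes minute 45). The latest of these is minute 70, so the final polish runs minute 70 to 70 + 55 = minute 125.
Lens checking has to wait for the lighting setup (finishes minute 70); rigging (finishes minute 45). The latest of these is minute 70, so lens checking runs minute 70 to 70 + 37 = minute 107.
Camera build cannot begin until the lighting setup (finishes minute 70). It runs from minute 70 to 70 + 65 = minute 135.
The first take has to wait for camera build (finishes minute 135); the final polish (finishes minute 125). The latest of these is minute 135, so the first take runs minute 135 to 135 + 50 = minute 185.
All tasks are finished once the last one completes. Finish times: Rigging at 45, The lighting setup at 70, Camera build at 135, Lens checking at 107, The final polish at 125, The first take at 185. The latest is minute 185.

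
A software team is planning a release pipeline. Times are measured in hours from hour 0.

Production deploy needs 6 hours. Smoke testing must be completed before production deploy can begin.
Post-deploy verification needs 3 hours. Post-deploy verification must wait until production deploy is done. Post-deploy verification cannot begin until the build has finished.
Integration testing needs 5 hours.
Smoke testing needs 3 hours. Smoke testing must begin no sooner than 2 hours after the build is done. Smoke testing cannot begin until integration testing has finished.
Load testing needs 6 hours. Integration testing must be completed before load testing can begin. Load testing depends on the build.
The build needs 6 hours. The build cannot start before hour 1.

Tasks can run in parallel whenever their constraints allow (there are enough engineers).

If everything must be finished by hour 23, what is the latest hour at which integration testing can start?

6

Post-deploy verification must finish by hour 23; it takes 3 hours, so it must start by 23 − 3 = hour 20.
Production deploy must finish before post-deploy verification (must start by hour 20). With a 6-hour duration, production deploy must start by 20 − 6 = hour 14.
Since production deploy (must start by hour 14) depends on it, smoke testing must finish by hour 14. Backing off its 3-hour duration gives a latest start of hour 11.
Nothing follows load testing; the deadline of hour 23 is its only limit. It must start by 23 − 6 = hour 17.
Integration testing must finish in time for smoke testing (must start by hour 11); load testing (must start by hour 17). The tightest is hour 11, so integration testing must start by 11 − 5 = hour 6.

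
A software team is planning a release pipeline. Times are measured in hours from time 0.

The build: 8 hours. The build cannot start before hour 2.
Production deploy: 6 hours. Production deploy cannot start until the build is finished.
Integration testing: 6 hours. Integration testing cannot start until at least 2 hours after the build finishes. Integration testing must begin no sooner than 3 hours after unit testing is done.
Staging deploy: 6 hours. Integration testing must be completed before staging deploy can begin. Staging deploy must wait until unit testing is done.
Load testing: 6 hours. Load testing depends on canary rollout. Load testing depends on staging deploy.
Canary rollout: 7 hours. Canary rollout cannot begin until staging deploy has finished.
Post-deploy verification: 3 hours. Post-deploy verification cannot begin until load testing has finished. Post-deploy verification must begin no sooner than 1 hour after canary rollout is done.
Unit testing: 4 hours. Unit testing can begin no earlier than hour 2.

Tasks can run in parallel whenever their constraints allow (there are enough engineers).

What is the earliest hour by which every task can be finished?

After its own release at hour 2, unit testing can start at hour 2 and finishes at hour 6.
The build waits on its own release at hour 2, so it starts at hour 2 and finishes at 2 + 8 = hour 10.
After the build (finishes hour 10), production deploy can start at hour 10 and finishes at hour 16.
Integration testing cannot start until the build (finishes hour 10, plus 2-hour gap → hour 12); unit testing (finishes hour 6, plus 3-hour gap → hour 9). The controlling bound is hour 12, so integration testing finishes at 12 + 6 = hour 18.
Staging deploy needs all of integration testing (finishes hour 18); unit testing (finishes hour 6). That puts its earliest start at hour 18; it finishes at 18 + 6 = hour 24.
Canary rollout cannot begin until staging deploy (finishes hour 24). It runs from hour 24 to 24 + 7 = hour 31.
Load testing cannot start until canary rollout (finishes hour 31); staging deploy (finishes hour 24). The controlling bound is hour 31, so load testing finishes at 31 + 6 = hour 37.
For post-deploy verification: load testing (finishes hour 37); canary rollout (finishes hour 31, plus 1-hour gap → hour 32). Taking the maximum gives a start of hour 37, and it finishes at 37 + 3 = hour 40.
All tasks are finished once the last one completes. Finish times: The build at 10, Unit testing at 6, Integration testing at 18, Staging deploy at 24, Canary rollout at 31, Load testing at 37, Production deploy at 16, Post-deploy verification at 40. The latest is hour 40.

40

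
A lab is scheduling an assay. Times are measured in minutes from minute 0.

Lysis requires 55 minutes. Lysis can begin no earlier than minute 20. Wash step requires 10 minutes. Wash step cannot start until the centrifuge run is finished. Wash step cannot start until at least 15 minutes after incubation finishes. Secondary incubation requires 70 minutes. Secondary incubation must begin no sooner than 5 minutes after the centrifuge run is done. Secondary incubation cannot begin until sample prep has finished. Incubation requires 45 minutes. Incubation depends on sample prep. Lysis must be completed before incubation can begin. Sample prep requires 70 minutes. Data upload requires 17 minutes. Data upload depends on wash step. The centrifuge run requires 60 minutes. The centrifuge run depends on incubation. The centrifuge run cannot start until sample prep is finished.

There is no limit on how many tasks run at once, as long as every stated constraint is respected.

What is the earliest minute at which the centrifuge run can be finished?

180

Lysis waits on its own release at minute 20, so it starts at minute 20 and finishes at 20 + 55 = minute 75.
Nothing blocks sample prep, so it runs from minute 0 to minute 70.
Incubation has to wait for sample prep (finishes minute 70); lysis (finishes minute 75). The latest of these is minute 75, so incubation runs minute 75 to 75 + 45 = minute 120.
The centrifuge run has to wait for incubation (finishes minute 120); sample prep (finishes minute 70). The latest of these is minute 120, so the centrifuge run runs minute 120 to 120 + 60 = minute 180.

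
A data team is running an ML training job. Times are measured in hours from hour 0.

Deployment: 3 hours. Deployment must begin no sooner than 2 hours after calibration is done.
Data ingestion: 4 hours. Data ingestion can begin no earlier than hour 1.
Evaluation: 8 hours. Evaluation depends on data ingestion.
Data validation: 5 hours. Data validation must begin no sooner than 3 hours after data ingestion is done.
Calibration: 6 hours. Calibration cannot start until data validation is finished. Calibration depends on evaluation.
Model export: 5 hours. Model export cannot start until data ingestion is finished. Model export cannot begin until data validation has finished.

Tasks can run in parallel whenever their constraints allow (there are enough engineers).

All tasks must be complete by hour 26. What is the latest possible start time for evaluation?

To finish by hour 26, deployment (duration 3) must start no later than hour 23.
Calibration feeds into deployment (must start by hour 23, minus 2-hour gap → hour 21); so calibration must finish by hour 21 and therefore start by hour 15.
Since calibration (must start by hour 15) depends on it, evaluation must finish by hour 15. Backing off its 8-hour duration gives a latest start of hour 7.

7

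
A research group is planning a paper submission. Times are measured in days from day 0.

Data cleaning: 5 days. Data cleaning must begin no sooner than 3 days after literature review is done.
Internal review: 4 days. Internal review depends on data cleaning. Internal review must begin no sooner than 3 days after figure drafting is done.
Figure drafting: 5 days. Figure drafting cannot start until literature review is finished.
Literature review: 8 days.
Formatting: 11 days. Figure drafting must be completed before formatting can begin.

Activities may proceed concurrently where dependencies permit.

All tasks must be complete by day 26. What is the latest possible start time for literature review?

2

To finish by day 26, internal review (duration 4) must start no later than day 22.
Data cleaning must finish before internal review (must start by day 22). With a 5-day duration, data cleaning must start by 22 − 5 = day 17.
Formatting must finish by day 26; it takes 11 days, so it must start by 26 − 11 = day 15.
Figure drafting must finish in time for internal review (must start by day 22, minus 3-day gap → day 19); formatting (must start by day 15). The tightest is day 15, so figure drafting must start by 15 − 5 = day 10.
Literature review feeds data cleaning (must start by day 17, minus 3-day gap → day 14); figure drafting (must start by day 10). Taking the minimum, literature review must finish by day 10 and start by 10 − 8 = day 2.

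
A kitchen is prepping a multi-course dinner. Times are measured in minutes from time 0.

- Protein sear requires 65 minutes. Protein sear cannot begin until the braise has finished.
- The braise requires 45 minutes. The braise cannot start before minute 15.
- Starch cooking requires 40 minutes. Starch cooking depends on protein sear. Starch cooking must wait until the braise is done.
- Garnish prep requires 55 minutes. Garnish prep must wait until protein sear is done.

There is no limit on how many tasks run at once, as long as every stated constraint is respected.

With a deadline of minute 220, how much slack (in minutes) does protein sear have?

After its own release at minute 15, the braise can start at minute 15 and finishes at minute 60.
After the braise (finishes minute 60), protein sear can start at minute 60 and finishes at minute 125.

Working backward from the deadline:
Starch cooking must finish by minute 220; it takes 40 minutes, so it must start by 220 − 40 = minute 180.
Nothing follows garnish prep; the deadline of minute 220 is its only limit. It must start by 220 − 55 = minute 165.
Protein sear has several dependents: starch cooking (must start by minute 180); garnish prep (must start by minute 165). The earliest of those limits is minute 165, so protein sear must start by 165 − 65 = minute 100.
So protein sear can start as early as minute 60 and as late as minute 100, giving 100 − 60 = 40 minutes of slack.

40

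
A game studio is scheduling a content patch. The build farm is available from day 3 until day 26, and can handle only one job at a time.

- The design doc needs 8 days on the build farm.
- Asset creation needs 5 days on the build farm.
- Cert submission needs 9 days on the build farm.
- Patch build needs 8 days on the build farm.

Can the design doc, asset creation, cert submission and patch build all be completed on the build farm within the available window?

The build farm window is 26 − 3 = 23 days.
Running back to back, the jobs need 8 + 5 + 9 + 8 = 30 days on the build farm.
Since 30 > 23, they cannot all fit.

No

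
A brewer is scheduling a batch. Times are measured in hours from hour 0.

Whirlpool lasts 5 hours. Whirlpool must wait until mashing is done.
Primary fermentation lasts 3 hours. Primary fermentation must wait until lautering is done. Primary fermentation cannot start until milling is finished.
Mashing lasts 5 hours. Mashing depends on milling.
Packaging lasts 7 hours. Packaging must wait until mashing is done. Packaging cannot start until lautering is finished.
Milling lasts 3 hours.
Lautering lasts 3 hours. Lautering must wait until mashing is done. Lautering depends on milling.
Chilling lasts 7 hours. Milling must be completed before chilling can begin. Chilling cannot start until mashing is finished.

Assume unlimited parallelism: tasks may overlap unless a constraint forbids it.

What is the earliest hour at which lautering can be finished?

11

Milling can start immediately at hour 0; it finishes at hour 3.
After milling (finishes hour 3), mashing can start at hour 3 and finishes at hour 8.
Lautering needs all of mashing (finishes hour 8); milling (finishes hour 3). That puts its earliest start at hour 8; it finishes at 8 + 3 = hour 11.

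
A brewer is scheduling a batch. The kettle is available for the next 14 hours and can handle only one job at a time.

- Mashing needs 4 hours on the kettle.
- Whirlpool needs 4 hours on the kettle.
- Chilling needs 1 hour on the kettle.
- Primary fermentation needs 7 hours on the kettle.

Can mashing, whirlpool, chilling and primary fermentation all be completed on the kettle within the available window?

Running back to back, the jobs need 4 + 4 + 1 + 7 = 16 hours on the kettle.
Since 16 > 14, they cannot all fit.

No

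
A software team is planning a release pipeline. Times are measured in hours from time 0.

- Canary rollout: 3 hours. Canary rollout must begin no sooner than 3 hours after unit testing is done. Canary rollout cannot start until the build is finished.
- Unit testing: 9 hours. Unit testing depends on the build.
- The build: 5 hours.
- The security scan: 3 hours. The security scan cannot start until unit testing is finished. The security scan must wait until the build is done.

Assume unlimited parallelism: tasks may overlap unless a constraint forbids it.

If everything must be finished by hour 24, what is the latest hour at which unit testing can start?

The security scan must finish by hour 24; it takes 3 hours, so it must start by 24 − 3 = hour 21.
Nothing follows canary rollout; the deadline of hour 24 is its only limit. It must start by 24 − 3 = hour 21.
Unit testing must finish in time for the security scan (must start by hour 21); canary rollout (must start by hour 21, minus 3-hour gap → hour 18). The tightest is hour 18, so unit testing must start by 18 − 9 = hour 9.

9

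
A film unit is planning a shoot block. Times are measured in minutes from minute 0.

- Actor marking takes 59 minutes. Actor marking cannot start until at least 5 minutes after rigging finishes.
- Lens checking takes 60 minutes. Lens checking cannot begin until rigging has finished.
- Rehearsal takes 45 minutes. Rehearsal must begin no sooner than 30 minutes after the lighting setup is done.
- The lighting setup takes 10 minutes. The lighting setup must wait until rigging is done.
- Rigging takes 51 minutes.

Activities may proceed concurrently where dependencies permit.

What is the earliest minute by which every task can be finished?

136

Nothing blocks rigging, so it runs from minute 0 to minute 51.
Actor marking cannot begin until rigging (finishes minute 51, plus 5-minute gap → minute 56). It runs from minute 56 to 56 + 59 = minute 115.
Lens checking waits on rigging (finishes minute 51), so it starts at minute 51 and finishes at 51 + 60 = minute 111.
After rigging (finishes minute 51), the lighting setup can start at minute 51 and finishes at minute 61.
Rehearsal waits on the lighting setup (finishes minute 61, plus 30-minute gap → minute 91), so it starts at minute 91 and finishes at 91 + 45 = minute 136.
All tasks are finished once the last one completes. Finish times: Rigging at 51, The lighting setup at 61, Lens checking at 111, Actor marking at 115, Rehearsal at 136. The latest is minute 136.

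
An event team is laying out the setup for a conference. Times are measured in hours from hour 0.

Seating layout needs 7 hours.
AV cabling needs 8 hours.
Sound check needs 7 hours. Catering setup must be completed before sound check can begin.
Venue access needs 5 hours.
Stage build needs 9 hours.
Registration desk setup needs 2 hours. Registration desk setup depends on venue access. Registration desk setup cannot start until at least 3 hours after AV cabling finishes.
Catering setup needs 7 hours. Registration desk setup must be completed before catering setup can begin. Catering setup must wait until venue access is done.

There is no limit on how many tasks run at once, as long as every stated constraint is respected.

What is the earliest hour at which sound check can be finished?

Nothing blocks AV cabling, so it runs from hour 0 to hour 8.
Nothing blocks venue access, so it runs from hour 0 to hour 5.
Registration desk setup cannot start until venue access (finishes hour 5); AV cabling (finishes hour 8, plus 3-hour gap → hour 11). The controlling bound is hour 11, so registration desk setup finishes at 11 + 2 = hour 13.
Catering setup cannot start until registration desk setup (finishes hour 13); venue access (finishes hour 5). The controlling bound is hour 13, so catering setup finishes at 13 + 7 = hour 20.
Sound check cannot begin until catering setup (finishes hour 20). It runs from hour 20 to 20 + 7 = hour 27.

27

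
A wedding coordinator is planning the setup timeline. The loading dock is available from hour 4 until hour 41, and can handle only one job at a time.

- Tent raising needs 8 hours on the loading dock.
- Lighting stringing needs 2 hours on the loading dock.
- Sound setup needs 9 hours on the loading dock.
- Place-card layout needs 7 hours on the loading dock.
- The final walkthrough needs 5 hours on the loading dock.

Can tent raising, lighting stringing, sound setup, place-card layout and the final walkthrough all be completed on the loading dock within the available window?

Yes

The loading dock window is 41 − 4 = 37 hours.
Running back to back, the jobs need 8 + 2 + 9 + 7 + 5 = 31 hours on the loading dock.
Since 31 ≤ 37, they fit within the window.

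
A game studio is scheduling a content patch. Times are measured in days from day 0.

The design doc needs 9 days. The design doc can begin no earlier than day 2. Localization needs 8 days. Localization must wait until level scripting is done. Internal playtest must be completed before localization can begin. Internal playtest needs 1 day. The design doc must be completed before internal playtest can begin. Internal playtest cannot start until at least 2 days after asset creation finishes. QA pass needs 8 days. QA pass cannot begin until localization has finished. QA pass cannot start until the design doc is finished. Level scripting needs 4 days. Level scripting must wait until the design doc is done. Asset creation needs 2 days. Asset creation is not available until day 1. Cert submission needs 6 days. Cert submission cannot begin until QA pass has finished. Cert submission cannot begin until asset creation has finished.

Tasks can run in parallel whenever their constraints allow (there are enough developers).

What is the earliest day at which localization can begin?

Asset creation cannot begin until its own release at day 1. It runs from day 1 to 1 + 2 = day 3.
The design doc cannot begin until its own release at day 2. It runs from day 2 to 2 + 9 = day 11.
Internal playtest cannot start until the design doc (finishes day 11); asset creation (finishes day 3, plus 2-day gap → day 5). The controlling bound is day 11, so internal playtest finishes at 11 + 1 = day 12.
Level scripting waits on the design doc (finishes day 11), so it starts at day 11 and finishes at 11 + 4 = day 15.
Localization waits on level scripting (finishes day 15); internal playtest (finishes day 12). The latest of these is day 15, which is the earliest localization can start.

15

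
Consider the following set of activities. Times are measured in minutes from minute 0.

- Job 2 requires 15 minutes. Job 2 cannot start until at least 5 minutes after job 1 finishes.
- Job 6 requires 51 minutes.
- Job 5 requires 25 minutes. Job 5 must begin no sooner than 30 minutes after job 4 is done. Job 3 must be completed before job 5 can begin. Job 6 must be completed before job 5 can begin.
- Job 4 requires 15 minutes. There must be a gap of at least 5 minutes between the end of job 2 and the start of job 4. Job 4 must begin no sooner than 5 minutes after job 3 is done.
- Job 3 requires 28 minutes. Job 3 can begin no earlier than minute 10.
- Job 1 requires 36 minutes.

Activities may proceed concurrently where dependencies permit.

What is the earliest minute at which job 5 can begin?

106

Job 6 can start immediately at minute 0; it finishes at minute 51.
Job 3 cannot begin until its own release at minute 10. It runs from minute 10 to 10 + 28 = minute 38.
Nothing blocks job 1, so it runs from minute 0 to minute 36.
After job 1 (finishes minute 36, plus 5-minute gap → minute 41), job 2 can start at minute 41 and finishes at minute 56.
For job 4: job 2 (finishes minute 56, plus 5-minute gap → minute 61); job 3 (finishes minute 38, plus 5-minute gap → minute 43). Taking the maximum gives a start of minute 61, and it finishes at 61 + 15 = minute 76.
Job 5 waits on job 4 (finishes minute 76, plus 30-minute gap → minute 106); job 3 (finishes minute 38); job 6 (finishes minute 51). The latest of these is minute 106, which is the earliest job 5 can start.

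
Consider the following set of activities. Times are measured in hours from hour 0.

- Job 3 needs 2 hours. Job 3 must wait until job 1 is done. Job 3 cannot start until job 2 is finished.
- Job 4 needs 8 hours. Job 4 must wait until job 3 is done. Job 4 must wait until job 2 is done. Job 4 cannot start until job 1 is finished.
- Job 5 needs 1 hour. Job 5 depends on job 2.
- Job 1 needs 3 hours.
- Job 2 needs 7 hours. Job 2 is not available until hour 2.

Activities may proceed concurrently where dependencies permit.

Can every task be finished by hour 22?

After its own release at hour 2, job 2 can start at hour 2 and finishes at hour 9.
Job 5 cannot begin until job 2 (finishes hour 9). It runs from hour 9 to 9 + 1 = hour 10.
Job 1 has no prerequisites, so it starts at hour 0 and finishes at hour 3.
For job 3: job 1 (finishes hour 3); job 2 (finishes hour 9). Taking the maximum gives a start of hour 9, and it finishes at 9 + 2 = hour 11.
Job 4 cannot start until job 3 (finishes hour 11); job 2 (finishes hour 9); job 1 (finishes hour 3). The controlling bound is hour 11, so job 4 finishes at 11 + 8 = hour 19.
Every task is finished by hour 19, which is no later than the deadline of 22, so the schedule is feasible.

Yes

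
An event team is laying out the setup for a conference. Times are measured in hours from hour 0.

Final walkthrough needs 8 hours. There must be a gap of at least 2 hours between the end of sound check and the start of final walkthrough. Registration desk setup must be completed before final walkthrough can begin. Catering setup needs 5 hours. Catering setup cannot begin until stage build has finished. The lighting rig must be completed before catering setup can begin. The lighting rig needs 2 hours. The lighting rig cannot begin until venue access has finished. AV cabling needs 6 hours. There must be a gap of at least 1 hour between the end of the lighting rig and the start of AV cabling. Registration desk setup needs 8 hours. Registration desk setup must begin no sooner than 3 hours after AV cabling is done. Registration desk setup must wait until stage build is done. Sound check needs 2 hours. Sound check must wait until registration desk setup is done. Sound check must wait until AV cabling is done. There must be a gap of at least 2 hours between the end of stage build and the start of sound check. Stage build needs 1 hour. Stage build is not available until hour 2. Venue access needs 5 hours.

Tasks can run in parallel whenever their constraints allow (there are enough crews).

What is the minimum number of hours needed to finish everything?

37

After its own release at hour 2, stage build can start at hour 2 and finishes at hour 3.
Venue access can start immediately at hour 0; it finishes at hour 5.
The lighting rig waits on venue access (finishes hour 5), so it starts at hour 5 and finishes at 5 + 2 = hour 7.
For catering setup: stage build (finishes hour 3); the lighting rig (finishes hour 7). Taking the maximum gives a start of hour 7, and it finishes at 7 + 5 = hour 12.
After the lighting rig (finishes hour 7, plus 1-hour gap → hour 8), AV cabling can start at hour 8 and finishes at hour 14.
For registration desk setup: AV cabling (finishes hour 14, plus 3-hour gap → hour 17); stage build (finishes hour 3). Taking the maximum gives a start of hour 17, and it finishes at 17 + 8 = hour 25.
Sound check has to wait for registration desk setup (finishes hour 25); AV cabling (finishes hour 14); stage build (finishes hour 3, plus 2-hour gap → hour 5). The latest of these is hour 25, so sound check runs hour 25 to 25 + 2 = hour 27.
For final walkthrough: sound check (finishes hour 27, plus 2-hour gap → hour 29); registration desk setup (finishes hour 25). Taking the maximum gives a start of hour 29, and it finishes at 29 + 8 = hour 37.
All tasks are finished once the last one completes. Finish times: Venue access at 5, Stage build at 3, The lighting rig at 7, AV cabling at 14, Registration desk setup at 25, Catering setup at 12, Sound check at 27, Final walkthrough at 37. The latest is hour 37.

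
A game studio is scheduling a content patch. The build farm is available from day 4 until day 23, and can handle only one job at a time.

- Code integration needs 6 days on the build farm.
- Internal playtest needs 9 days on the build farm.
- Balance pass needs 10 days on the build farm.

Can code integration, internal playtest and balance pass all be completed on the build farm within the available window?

The build farm window is 23 − 4 = 19 days.
Running back to back, the jobs need 6 + 9 + 10 = 25 days on the build farm.
Since 25 > 19, they cannot all fit.

No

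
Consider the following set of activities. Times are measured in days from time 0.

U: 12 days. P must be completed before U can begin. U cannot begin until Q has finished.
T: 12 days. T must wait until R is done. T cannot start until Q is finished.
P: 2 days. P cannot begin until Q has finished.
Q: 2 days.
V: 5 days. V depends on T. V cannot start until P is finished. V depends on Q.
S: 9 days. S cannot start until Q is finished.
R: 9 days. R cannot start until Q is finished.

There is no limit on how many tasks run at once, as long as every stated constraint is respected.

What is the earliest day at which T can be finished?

Q has no prerequisites, so it starts at day 0 and finishes at day 2.
R cannot begin until Q (finishes day 2). It runs from day 2 to 2 + 9 = day 11.
T cannot start until R (finishes day 11); Q (finishes day 2). The controlling bound is day 11, so T finishes at 11 + 12 = day 23.

23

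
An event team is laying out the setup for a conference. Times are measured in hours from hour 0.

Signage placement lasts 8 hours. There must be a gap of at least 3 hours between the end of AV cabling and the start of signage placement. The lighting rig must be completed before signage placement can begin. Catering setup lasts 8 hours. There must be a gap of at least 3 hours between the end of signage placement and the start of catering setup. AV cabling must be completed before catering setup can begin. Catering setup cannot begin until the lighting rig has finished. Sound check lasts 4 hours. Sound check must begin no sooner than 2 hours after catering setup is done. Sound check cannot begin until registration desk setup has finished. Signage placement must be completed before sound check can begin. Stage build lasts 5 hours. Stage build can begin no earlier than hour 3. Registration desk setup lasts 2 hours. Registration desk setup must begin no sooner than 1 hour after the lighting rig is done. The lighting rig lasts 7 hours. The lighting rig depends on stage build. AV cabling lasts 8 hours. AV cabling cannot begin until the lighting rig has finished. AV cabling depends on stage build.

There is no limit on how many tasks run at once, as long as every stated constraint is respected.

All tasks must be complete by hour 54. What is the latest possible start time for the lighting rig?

Sound check must finish by hour 54; it takes 4 hours, so it must start by 54 − 4 = hour 50.
Catering setup must finish before sound check (must start by hour 50, minus 2-hour gap → hour 48). With an 8-hour duration, catering setup must start by 48 − 8 = hour 40.
Signage placement must finish in time for catering setup (must start by hour 40, minus 3-hour gap → hour 37); sound check (must start by hour 50). The tightest is hour 37, so signage placement must start by 37 − 8 = hour 29.
For AV cabling: signage placement (must start by hour 29, minus 3-hour gap → hour 26); catering setup (must start by hour 40). The most restrictive is hour 26; with an 8-hour duration, AV cabling must start by hour 18.
Registration desk setup must finish before sound check (must start by hour 50). With a 2-hour duration, registration desk setup must start by 50 − 2 = hour 48.
The lighting rig feeds AV cabling (must start by hour 18); registration desk setup (must start by hour 48, minus 1-hour gap → hour 47); signage placement (must start by hour 29); catering setup (must start by hour 40). Taking the minimum, the lighting rig must finish by hour 18 and start by 18 − 7 = hour 11.

11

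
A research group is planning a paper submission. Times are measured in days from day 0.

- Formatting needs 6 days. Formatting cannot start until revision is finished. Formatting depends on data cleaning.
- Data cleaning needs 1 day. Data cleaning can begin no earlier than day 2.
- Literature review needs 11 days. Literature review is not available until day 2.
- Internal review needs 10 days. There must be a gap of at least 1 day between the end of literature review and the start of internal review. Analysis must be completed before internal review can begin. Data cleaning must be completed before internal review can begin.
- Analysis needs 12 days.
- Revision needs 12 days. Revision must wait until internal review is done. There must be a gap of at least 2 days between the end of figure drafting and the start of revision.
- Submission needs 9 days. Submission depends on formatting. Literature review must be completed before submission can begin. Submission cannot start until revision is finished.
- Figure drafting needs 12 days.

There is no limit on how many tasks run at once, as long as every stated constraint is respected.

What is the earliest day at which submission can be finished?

Nothing blocks figure drafting, so it runs from day 0 to day 12.
Nothing blocks analysis, so it runs from day 0 to day 12.
Data cleaning cannot begin until its own release at day 2. It runs from day 2 to 2 + 1 = day 3.
Literature review cannot begin until its own release at day 2. It runs from day 2 to 2 + 11 = day 13.
Internal review cannot start until literature review (finishes day 13, plus 1-day gap → day 14); analysis (finishes day 12); data cleaning (finishes day 3). The controlling bound is day 14, so internal review finishes at 14 + 10 = day 24.
Revision needs all of internal review (finishes day 24); figure drafting (finishes day 12, plus 2-day gap → day 14). That puts its earliest start at day 24; it finishes at 24 + 12 = day 36.
Formatting needs all of revision (finishes day 36); data cleaning (finishes day 3). That puts its earliest start at day 36; it finishes at 36 + 6 = day 42.
Submission cannot start until formatting (finishes day 42); literature review (finishes day 13); revision (finishes day 36). The controlling bound is day 42, so submission finishes at 42 + 9 = day 51.

51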